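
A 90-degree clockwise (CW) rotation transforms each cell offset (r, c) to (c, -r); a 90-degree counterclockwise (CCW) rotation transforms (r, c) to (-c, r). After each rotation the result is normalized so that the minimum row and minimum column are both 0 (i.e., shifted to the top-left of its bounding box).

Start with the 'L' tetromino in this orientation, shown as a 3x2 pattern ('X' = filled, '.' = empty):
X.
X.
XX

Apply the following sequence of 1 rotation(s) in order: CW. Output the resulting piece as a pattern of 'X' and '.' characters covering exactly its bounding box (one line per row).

Start:
X.
X.
XX
After rotation 1 (CW):
XXX
X..

Answer: XXX
X..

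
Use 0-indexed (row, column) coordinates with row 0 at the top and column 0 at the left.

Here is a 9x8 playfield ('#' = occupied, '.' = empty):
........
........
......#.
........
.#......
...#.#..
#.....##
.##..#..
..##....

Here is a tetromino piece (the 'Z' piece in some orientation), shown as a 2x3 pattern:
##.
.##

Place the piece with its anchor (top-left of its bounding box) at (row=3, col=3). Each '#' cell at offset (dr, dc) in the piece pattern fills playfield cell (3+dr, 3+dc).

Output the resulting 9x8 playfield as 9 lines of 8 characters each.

Answer: ........
........
......#.
...##...
.#..##..
...#.#..
#.....##
.##..#..
..##....

Derivation:
Fill (3+0,3+0) = (3,3)
Fill (3+0,3+1) = (3,4)
Fill (3+1,3+1) = (4,4)
Fill (3+1,3+2) = (4,5)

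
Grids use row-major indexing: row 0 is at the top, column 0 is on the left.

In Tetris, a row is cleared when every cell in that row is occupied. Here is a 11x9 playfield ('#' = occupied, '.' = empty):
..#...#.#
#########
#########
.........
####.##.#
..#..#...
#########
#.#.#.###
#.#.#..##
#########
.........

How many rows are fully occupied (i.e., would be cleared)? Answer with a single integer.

Answer: 4

Derivation:
Check each row:
  row 0: 6 empty cells -> not full
  row 1: 0 empty cells -> FULL (clear)
  row 2: 0 empty cells -> FULL (clear)
  row 3: 9 empty cells -> not full
  row 4: 2 empty cells -> not full
  row 5: 7 empty cells -> not full
  row 6: 0 empty cells -> FULL (clear)
  row 7: 3 empty cells -> not full
  row 8: 4 empty cells -> not full
  row 9: 0 empty cells -> FULL (clear)
  row 10: 9 empty cells -> not full
Total rows cleared: 4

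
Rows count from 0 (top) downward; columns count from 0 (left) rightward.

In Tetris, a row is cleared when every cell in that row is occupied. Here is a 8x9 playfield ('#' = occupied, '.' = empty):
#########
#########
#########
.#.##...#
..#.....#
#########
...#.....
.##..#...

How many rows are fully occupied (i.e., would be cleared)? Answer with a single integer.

Check each row:
  row 0: 0 empty cells -> FULL (clear)
  row 1: 0 empty cells -> FULL (clear)
  row 2: 0 empty cells -> FULL (clear)
  row 3: 5 empty cells -> not full
  row 4: 7 empty cells -> not full
  row 5: 0 empty cells -> FULL (clear)
  row 6: 8 empty cells -> not full
  row 7: 6 empty cells -> not full
Total rows cleared: 4

Answer: 4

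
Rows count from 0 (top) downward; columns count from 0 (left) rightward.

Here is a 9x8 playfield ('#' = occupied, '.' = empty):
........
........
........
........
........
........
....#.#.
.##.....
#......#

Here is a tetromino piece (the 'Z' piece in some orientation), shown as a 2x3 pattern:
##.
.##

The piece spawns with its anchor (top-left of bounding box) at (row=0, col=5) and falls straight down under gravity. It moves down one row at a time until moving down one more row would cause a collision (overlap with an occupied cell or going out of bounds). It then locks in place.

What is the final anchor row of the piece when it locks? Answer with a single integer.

Answer: 4

Derivation:
Spawn at (row=0, col=5). Try each row:
  row 0: fits
  row 1: fits
  row 2: fits
  row 3: fits
  row 4: fits
  row 5: blocked -> lock at row 4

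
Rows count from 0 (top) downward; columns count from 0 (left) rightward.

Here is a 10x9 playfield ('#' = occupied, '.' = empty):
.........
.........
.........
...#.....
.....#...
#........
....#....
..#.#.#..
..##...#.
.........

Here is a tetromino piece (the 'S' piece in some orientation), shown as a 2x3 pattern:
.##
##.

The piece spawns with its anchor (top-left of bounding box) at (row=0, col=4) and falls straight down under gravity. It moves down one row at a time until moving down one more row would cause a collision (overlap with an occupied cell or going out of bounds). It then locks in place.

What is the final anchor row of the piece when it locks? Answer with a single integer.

Answer: 2

Derivation:
Spawn at (row=0, col=4). Try each row:
  row 0: fits
  row 1: fits
  row 2: fits
  row 3: blocked -> lock at row 2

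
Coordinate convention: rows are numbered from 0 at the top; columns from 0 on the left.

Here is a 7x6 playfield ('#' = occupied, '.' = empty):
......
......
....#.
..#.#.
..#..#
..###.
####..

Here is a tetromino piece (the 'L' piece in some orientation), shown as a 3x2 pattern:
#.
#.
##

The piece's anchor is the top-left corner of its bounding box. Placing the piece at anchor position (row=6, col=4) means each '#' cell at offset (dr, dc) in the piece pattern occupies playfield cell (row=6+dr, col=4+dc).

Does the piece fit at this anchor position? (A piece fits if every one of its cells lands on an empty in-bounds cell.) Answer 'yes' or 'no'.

Check each piece cell at anchor (6, 4):
  offset (0,0) -> (6,4): empty -> OK
  offset (1,0) -> (7,4): out of bounds -> FAIL
  offset (2,0) -> (8,4): out of bounds -> FAIL
  offset (2,1) -> (8,5): out of bounds -> FAIL
All cells valid: no

Answer: no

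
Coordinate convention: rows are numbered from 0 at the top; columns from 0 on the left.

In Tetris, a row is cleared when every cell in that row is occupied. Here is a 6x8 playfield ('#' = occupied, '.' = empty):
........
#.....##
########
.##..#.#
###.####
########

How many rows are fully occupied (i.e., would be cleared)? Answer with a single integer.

Answer: 2

Derivation:
Check each row:
  row 0: 8 empty cells -> not full
  row 1: 5 empty cells -> not full
  row 2: 0 empty cells -> FULL (clear)
  row 3: 4 empty cells -> not full
  row 4: 1 empty cell -> not full
  row 5: 0 empty cells -> FULL (clear)
Total rows cleared: 2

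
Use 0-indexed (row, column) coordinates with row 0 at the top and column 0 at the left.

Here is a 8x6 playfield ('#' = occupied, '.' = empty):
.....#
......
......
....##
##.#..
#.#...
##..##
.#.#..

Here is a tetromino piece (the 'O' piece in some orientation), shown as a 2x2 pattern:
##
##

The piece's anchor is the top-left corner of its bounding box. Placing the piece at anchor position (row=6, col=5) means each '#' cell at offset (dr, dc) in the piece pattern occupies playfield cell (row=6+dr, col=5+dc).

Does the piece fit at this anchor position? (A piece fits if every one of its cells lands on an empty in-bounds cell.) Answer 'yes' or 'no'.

Check each piece cell at anchor (6, 5):
  offset (0,0) -> (6,5): occupied ('#') -> FAIL
  offset (0,1) -> (6,6): out of bounds -> FAIL
  offset (1,0) -> (7,5): empty -> OK
  offset (1,1) -> (7,6): out of bounds -> FAIL
All cells valid: no

Answer: no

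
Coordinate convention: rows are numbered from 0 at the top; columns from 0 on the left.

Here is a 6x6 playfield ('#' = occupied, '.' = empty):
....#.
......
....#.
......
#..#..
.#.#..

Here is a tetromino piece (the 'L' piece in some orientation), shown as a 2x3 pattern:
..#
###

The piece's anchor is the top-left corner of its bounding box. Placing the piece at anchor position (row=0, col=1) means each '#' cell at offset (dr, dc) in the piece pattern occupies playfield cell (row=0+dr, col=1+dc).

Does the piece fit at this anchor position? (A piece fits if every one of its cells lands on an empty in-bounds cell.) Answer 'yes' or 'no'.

Answer: yes

Derivation:
Check each piece cell at anchor (0, 1):
  offset (0,2) -> (0,3): empty -> OK
  offset (1,0) -> (1,1): empty -> OK
  offset (1,1) -> (1,2): empty -> OK
  offset (1,2) -> (1,3): empty -> OK
All cells valid: yes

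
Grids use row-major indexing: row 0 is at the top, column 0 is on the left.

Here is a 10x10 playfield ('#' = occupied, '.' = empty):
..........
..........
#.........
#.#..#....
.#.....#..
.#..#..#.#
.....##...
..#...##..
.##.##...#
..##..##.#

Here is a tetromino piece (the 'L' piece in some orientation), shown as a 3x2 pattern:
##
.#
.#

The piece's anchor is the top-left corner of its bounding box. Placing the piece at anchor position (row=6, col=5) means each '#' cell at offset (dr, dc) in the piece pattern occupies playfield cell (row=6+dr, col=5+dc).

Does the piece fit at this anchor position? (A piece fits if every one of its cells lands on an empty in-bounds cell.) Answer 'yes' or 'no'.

Answer: no

Derivation:
Check each piece cell at anchor (6, 5):
  offset (0,0) -> (6,5): occupied ('#') -> FAIL
  offset (0,1) -> (6,6): occupied ('#') -> FAIL
  offset (1,1) -> (7,6): occupied ('#') -> FAIL
  offset (2,1) -> (8,6): empty -> OK
All cells valid: no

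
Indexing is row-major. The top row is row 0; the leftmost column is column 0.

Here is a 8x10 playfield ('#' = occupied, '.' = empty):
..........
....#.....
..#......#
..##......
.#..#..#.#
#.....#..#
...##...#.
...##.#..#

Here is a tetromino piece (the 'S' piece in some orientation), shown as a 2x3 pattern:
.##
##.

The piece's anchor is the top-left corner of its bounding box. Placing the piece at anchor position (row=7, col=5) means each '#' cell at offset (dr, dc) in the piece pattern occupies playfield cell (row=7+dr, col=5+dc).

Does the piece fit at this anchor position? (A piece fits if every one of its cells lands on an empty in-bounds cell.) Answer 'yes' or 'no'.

Answer: no

Derivation:
Check each piece cell at anchor (7, 5):
  offset (0,1) -> (7,6): occupied ('#') -> FAIL
  offset (0,2) -> (7,7): empty -> OK
  offset (1,0) -> (8,5): out of bounds -> FAIL
  offset (1,1) -> (8,6): out of bounds -> FAIL
All cells valid: no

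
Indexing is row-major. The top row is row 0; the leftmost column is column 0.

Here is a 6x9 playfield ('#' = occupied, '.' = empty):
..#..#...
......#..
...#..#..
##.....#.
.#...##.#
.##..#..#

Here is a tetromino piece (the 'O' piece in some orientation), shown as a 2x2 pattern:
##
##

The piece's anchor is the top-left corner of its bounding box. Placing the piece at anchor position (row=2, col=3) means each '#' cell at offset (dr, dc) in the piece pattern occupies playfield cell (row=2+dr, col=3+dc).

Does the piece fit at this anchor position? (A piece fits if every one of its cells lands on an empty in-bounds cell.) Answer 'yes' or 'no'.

Check each piece cell at anchor (2, 3):
  offset (0,0) -> (2,3): occupied ('#') -> FAIL
  offset (0,1) -> (2,4): empty -> OK
  offset (1,0) -> (3,3): empty -> OK
  offset (1,1) -> (3,4): empty -> OK
All cells valid: no

Answer: no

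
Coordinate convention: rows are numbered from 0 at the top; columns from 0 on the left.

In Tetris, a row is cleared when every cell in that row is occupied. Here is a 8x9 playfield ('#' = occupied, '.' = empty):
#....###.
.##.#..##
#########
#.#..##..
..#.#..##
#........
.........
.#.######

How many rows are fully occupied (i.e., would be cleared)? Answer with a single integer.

Answer: 1

Derivation:
Check each row:
  row 0: 5 empty cells -> not full
  row 1: 4 empty cells -> not full
  row 2: 0 empty cells -> FULL (clear)
  row 3: 5 empty cells -> not full
  row 4: 5 empty cells -> not full
  row 5: 8 empty cells -> not full
  row 6: 9 empty cells -> not full
  row 7: 2 empty cells -> not full
Total rows cleared: 1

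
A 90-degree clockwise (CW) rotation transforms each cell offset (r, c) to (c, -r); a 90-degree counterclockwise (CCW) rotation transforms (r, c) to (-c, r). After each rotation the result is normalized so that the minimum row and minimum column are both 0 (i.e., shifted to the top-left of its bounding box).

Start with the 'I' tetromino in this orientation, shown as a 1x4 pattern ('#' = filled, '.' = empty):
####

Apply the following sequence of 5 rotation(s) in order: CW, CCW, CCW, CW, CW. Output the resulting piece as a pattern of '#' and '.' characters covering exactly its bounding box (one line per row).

Answer: #
#
#
#

Derivation:
Start:
####
After rotation 1 (CW):
#
#
#
#
After rotation 2 (CCW):
####
After rotation 3 (CCW):
#
#
#
#
After rotation 4 (CW):
####
After rotation 5 (CW):
#
#
#
#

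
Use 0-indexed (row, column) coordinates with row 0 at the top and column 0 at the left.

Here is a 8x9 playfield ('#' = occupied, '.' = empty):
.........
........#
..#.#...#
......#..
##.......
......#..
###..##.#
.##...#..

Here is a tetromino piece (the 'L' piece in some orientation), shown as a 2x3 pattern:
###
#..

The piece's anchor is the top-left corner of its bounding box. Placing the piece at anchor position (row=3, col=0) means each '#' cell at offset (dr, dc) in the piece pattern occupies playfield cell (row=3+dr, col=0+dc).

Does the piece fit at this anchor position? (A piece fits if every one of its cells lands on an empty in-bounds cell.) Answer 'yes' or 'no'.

Answer: no

Derivation:
Check each piece cell at anchor (3, 0):
  offset (0,0) -> (3,0): empty -> OK
  offset (0,1) -> (3,1): empty -> OK
  offset (0,2) -> (3,2): empty -> OK
  offset (1,0) -> (4,0): occupied ('#') -> FAIL
All cells valid: no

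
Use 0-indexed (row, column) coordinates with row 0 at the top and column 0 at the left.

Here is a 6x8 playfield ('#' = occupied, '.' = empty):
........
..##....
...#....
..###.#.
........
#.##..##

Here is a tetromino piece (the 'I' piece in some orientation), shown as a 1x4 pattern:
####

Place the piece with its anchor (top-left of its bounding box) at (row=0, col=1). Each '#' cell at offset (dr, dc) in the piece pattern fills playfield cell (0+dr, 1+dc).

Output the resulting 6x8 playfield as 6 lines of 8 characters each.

Fill (0+0,1+0) = (0,1)
Fill (0+0,1+1) = (0,2)
Fill (0+0,1+2) = (0,3)
Fill (0+0,1+3) = (0,4)

Answer: .####...
..##....
...#....
..###.#.
........
#.##..##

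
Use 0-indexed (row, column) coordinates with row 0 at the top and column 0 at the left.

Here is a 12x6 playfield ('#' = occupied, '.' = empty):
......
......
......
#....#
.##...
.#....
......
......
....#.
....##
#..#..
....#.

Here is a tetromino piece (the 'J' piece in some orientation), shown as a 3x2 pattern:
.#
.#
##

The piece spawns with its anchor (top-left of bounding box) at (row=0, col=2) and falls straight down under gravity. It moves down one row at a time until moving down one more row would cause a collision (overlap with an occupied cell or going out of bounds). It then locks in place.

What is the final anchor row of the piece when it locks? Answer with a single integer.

Spawn at (row=0, col=2). Try each row:
  row 0: fits
  row 1: fits
  row 2: blocked -> lock at row 1

Answer: 1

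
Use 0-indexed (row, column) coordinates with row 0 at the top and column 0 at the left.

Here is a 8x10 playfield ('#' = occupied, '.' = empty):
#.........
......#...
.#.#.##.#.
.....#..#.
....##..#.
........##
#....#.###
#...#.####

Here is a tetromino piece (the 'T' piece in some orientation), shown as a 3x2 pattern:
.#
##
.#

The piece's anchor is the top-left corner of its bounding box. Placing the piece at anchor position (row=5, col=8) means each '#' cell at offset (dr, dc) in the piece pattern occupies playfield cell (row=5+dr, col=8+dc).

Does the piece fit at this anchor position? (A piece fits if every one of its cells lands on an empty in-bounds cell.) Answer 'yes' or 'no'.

Check each piece cell at anchor (5, 8):
  offset (0,1) -> (5,9): occupied ('#') -> FAIL
  offset (1,0) -> (6,8): occupied ('#') -> FAIL
  offset (1,1) -> (6,9): occupied ('#') -> FAIL
  offset (2,1) -> (7,9): occupied ('#') -> FAIL
All cells valid: no

Answer: no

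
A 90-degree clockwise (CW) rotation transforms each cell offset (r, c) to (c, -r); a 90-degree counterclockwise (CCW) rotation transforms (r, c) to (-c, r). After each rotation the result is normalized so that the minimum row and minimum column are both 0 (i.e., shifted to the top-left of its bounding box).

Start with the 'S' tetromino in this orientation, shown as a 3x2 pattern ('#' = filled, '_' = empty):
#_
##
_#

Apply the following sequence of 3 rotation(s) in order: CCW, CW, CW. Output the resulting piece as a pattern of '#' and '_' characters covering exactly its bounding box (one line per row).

Start:
#_
##
_#
After rotation 1 (CCW):
_##
##_
After rotation 2 (CW):
#_
##
_#
After rotation 3 (CW):
_##
##_

Answer: _##
##_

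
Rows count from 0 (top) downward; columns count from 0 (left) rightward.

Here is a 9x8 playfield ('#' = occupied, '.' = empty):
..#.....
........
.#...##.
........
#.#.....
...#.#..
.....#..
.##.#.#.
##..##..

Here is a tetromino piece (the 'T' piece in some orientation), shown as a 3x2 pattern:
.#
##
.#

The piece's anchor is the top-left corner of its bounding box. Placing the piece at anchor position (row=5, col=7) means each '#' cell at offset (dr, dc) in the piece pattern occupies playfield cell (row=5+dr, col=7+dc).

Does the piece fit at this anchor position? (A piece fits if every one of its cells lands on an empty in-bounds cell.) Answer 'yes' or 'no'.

Answer: no

Derivation:
Check each piece cell at anchor (5, 7):
  offset (0,1) -> (5,8): out of bounds -> FAIL
  offset (1,0) -> (6,7): empty -> OK
  offset (1,1) -> (6,8): out of bounds -> FAIL
  offset (2,1) -> (7,8): out of bounds -> FAIL
All cells valid: no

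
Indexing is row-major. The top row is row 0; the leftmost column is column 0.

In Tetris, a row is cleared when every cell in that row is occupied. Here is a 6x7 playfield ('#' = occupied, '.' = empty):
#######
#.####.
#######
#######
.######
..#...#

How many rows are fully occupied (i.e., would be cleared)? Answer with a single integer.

Answer: 3

Derivation:
Check each row:
  row 0: 0 empty cells -> FULL (clear)
  row 1: 2 empty cells -> not full
  row 2: 0 empty cells -> FULL (clear)
  row 3: 0 empty cells -> FULL (clear)
  row 4: 1 empty cell -> not full
  row 5: 5 empty cells -> not full
Total rows cleared: 3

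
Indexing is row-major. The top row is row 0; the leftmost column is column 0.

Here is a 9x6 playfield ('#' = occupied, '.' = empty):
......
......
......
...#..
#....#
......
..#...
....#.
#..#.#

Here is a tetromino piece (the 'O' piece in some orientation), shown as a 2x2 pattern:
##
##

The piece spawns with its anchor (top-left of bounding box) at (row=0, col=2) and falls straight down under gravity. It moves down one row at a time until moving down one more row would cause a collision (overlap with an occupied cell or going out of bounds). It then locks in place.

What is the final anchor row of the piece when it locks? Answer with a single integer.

Spawn at (row=0, col=2). Try each row:
  row 0: fits
  row 1: fits
  row 2: blocked -> lock at row 1

Answer: 1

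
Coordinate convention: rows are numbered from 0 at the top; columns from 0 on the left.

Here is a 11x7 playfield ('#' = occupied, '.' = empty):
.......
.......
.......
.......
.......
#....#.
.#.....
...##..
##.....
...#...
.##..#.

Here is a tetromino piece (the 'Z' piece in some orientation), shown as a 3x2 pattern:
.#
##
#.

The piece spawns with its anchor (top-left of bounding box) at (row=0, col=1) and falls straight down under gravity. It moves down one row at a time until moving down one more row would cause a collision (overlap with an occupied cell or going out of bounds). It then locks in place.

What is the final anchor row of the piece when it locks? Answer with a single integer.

Spawn at (row=0, col=1). Try each row:
  row 0: fits
  row 1: fits
  row 2: fits
  row 3: fits
  row 4: blocked -> lock at row 3

Answer: 3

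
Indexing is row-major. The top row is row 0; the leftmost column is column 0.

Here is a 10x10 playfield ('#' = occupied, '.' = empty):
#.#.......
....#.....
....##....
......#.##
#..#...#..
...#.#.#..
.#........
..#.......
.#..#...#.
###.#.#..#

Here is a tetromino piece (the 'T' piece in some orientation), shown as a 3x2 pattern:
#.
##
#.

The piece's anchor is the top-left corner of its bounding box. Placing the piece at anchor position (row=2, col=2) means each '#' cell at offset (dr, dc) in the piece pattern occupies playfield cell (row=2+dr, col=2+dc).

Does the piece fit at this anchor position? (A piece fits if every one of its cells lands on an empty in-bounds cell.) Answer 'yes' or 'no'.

Answer: yes

Derivation:
Check each piece cell at anchor (2, 2):
  offset (0,0) -> (2,2): empty -> OK
  offset (1,0) -> (3,2): empty -> OK
  offset (1,1) -> (3,3): empty -> OK
  offset (2,0) -> (4,2): empty -> OK
All cells valid: yes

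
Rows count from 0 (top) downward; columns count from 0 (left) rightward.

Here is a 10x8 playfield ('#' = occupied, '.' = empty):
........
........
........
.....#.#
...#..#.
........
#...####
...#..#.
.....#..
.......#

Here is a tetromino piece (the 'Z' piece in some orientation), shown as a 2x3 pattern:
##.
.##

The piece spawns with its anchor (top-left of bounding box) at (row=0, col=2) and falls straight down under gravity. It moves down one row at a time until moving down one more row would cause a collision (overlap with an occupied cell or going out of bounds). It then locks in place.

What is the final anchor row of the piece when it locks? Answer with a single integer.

Answer: 2

Derivation:
Spawn at (row=0, col=2). Try each row:
  row 0: fits
  row 1: fits
  row 2: fits
  row 3: blocked -> lock at row 2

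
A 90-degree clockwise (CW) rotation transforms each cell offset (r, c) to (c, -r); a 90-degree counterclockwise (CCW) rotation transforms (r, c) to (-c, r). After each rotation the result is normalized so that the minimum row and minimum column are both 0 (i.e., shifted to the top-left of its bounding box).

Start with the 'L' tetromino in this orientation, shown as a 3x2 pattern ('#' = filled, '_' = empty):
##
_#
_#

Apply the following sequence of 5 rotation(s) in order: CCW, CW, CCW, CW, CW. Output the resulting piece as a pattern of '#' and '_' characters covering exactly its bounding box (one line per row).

Start:
##
_#
_#
After rotation 1 (CCW):
###
#__
After rotation 2 (CW):
##
_#
_#
After rotation 3 (CCW):
###
#__
After rotation 4 (CW):
##
_#
_#
After rotation 5 (CW):
__#
###

Answer: __#
###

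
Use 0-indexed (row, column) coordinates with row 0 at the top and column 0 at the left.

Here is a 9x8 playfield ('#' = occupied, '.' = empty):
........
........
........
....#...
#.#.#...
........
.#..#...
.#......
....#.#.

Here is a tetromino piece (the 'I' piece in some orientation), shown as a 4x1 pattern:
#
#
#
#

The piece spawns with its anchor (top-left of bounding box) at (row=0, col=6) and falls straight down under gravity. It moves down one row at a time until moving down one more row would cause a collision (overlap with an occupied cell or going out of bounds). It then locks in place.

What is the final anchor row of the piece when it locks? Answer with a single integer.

Answer: 4

Derivation:
Spawn at (row=0, col=6). Try each row:
  row 0: fits
  row 1: fits
  row 2: fits
  row 3: fits
  row 4: fits
  row 5: blocked -> lock at row 4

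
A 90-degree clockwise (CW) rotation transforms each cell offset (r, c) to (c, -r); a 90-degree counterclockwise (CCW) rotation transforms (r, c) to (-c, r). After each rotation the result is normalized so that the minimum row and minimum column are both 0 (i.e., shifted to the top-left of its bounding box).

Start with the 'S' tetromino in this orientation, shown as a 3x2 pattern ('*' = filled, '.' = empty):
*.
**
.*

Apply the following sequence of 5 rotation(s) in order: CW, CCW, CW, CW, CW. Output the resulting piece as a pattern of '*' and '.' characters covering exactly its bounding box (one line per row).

Start:
*.
**
.*
After rotation 1 (CW):
.**
**.
After rotation 2 (CCW):
*.
**
.*
After rotation 3 (CW):
.**
**.
After rotation 4 (CW):
*.
**
.*
After rotation 5 (CW):
.**
**.

Answer: .**
**.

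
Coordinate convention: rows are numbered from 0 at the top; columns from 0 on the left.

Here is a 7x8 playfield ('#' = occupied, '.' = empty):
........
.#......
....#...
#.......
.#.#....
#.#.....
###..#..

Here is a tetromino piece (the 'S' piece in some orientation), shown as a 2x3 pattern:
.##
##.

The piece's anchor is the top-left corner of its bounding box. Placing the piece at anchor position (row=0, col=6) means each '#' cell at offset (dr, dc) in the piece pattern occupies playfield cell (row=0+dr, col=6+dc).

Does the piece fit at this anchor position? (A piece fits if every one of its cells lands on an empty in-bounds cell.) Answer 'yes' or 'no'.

Answer: no

Derivation:
Check each piece cell at anchor (0, 6):
  offset (0,1) -> (0,7): empty -> OK
  offset (0,2) -> (0,8): out of bounds -> FAIL
  offset (1,0) -> (1,6): empty -> OK
  offset (1,1) -> (1,7): empty -> OK
All cells valid: no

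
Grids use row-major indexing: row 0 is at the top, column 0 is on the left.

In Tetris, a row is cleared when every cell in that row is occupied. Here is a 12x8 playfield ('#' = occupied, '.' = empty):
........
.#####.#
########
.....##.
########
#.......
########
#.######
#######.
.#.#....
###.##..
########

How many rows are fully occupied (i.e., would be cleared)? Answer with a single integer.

Answer: 4

Derivation:
Check each row:
  row 0: 8 empty cells -> not full
  row 1: 2 empty cells -> not full
  row 2: 0 empty cells -> FULL (clear)
  row 3: 6 empty cells -> not full
  row 4: 0 empty cells -> FULL (clear)
  row 5: 7 empty cells -> not full
  row 6: 0 empty cells -> FULL (clear)
  row 7: 1 empty cell -> not full
  row 8: 1 empty cell -> not full
  row 9: 6 empty cells -> not full
  row 10: 3 empty cells -> not full
  row 11: 0 empty cells -> FULL (clear)
Total rows cleared: 4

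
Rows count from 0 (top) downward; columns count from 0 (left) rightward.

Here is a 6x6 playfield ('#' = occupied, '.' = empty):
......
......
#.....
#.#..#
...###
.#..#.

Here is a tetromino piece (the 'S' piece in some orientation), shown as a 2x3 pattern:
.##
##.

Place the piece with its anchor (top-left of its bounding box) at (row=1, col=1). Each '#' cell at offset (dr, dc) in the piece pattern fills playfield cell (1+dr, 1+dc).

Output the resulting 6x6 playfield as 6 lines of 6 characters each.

Fill (1+0,1+1) = (1,2)
Fill (1+0,1+2) = (1,3)
Fill (1+1,1+0) = (2,1)
Fill (1+1,1+1) = (2,2)

Answer: ......
..##..
###...
#.#..#
...###
.#..#.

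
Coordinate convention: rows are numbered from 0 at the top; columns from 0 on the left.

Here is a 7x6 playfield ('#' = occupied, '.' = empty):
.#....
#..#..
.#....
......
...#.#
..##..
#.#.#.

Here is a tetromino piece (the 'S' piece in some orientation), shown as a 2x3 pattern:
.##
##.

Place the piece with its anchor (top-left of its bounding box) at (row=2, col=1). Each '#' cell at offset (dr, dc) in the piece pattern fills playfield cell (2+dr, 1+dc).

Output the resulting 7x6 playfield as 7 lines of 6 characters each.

Fill (2+0,1+1) = (2,2)
Fill (2+0,1+2) = (2,3)
Fill (2+1,1+0) = (3,1)
Fill (2+1,1+1) = (3,2)

Answer: .#....
#..#..
.###..
.##...
...#.#
..##..
#.#.#.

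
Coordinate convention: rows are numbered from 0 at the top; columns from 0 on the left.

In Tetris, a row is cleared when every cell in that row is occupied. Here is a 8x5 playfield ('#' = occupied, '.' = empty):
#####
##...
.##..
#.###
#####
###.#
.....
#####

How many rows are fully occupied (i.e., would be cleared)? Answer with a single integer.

Check each row:
  row 0: 0 empty cells -> FULL (clear)
  row 1: 3 empty cells -> not full
  row 2: 3 empty cells -> not full
  row 3: 1 empty cell -> not full
  row 4: 0 empty cells -> FULL (clear)
  row 5: 1 empty cell -> not full
  row 6: 5 empty cells -> not full
  row 7: 0 empty cells -> FULL (clear)
Total rows cleared: 3

Answer: 3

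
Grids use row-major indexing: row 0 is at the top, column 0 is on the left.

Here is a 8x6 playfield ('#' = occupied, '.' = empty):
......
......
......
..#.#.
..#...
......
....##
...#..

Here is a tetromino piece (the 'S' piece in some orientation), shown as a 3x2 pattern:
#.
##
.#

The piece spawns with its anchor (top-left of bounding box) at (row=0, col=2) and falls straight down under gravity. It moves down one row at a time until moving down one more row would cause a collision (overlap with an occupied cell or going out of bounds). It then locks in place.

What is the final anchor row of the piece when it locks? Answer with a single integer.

Spawn at (row=0, col=2). Try each row:
  row 0: fits
  row 1: fits
  row 2: blocked -> lock at row 1

Answer: 1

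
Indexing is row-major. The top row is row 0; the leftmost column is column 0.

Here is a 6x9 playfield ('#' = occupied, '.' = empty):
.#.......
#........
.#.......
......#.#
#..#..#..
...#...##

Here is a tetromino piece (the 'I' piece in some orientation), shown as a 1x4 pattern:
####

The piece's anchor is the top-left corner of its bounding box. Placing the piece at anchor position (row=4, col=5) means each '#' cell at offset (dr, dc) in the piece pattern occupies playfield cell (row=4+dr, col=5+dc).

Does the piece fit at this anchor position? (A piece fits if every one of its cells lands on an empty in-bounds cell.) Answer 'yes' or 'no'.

Answer: no

Derivation:
Check each piece cell at anchor (4, 5):
  offset (0,0) -> (4,5): empty -> OK
  offset (0,1) -> (4,6): occupied ('#') -> FAIL
  offset (0,2) -> (4,7): empty -> OK
  offset (0,3) -> (4,8): empty -> OK
All cells valid: no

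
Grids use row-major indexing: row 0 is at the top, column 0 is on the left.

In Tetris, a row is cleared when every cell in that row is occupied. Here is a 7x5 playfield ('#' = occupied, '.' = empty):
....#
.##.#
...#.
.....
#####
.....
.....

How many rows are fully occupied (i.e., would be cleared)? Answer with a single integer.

Check each row:
  row 0: 4 empty cells -> not full
  row 1: 2 empty cells -> not full
  row 2: 4 empty cells -> not full
  row 3: 5 empty cells -> not full
  row 4: 0 empty cells -> FULL (clear)
  row 5: 5 empty cells -> not full
  row 6: 5 empty cells -> not full
Total rows cleared: 1

Answer: 1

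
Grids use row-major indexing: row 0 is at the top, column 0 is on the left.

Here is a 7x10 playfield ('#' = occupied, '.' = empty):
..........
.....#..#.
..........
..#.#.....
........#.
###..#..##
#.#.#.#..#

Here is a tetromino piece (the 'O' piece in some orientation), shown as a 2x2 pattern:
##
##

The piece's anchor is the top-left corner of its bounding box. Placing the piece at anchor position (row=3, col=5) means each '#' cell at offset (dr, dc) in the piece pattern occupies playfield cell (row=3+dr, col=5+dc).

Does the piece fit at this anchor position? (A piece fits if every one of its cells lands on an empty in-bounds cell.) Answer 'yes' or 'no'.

Answer: yes

Derivation:
Check each piece cell at anchor (3, 5):
  offset (0,0) -> (3,5): empty -> OK
  offset (0,1) -> (3,6): empty -> OK
  offset (1,0) -> (4,5): empty -> OK
  offset (1,1) -> (4,6): empty -> OK
All cells valid: yes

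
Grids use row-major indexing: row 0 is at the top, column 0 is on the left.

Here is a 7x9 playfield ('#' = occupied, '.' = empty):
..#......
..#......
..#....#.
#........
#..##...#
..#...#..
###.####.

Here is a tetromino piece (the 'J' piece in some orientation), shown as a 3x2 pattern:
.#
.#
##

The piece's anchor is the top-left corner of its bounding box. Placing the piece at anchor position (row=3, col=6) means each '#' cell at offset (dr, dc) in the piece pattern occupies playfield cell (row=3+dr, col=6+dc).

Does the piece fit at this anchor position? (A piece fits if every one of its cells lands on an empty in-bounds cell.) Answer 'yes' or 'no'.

Check each piece cell at anchor (3, 6):
  offset (0,1) -> (3,7): empty -> OK
  offset (1,1) -> (4,7): empty -> OK
  offset (2,0) -> (5,6): occupied ('#') -> FAIL
  offset (2,1) -> (5,7): empty -> OK
All cells valid: no

Answer: no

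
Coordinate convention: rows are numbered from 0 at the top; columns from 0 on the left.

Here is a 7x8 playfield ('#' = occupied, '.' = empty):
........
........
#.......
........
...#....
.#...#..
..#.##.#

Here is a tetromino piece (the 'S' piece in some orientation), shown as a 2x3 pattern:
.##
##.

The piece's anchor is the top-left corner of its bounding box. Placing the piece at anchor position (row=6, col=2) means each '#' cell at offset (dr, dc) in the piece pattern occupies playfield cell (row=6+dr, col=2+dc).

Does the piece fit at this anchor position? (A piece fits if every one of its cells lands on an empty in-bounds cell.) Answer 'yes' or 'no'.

Answer: no

Derivation:
Check each piece cell at anchor (6, 2):
  offset (0,1) -> (6,3): empty -> OK
  offset (0,2) -> (6,4): occupied ('#') -> FAIL
  offset (1,0) -> (7,2): out of bounds -> FAIL
  offset (1,1) -> (7,3): out of bounds -> FAIL
All cells valid: no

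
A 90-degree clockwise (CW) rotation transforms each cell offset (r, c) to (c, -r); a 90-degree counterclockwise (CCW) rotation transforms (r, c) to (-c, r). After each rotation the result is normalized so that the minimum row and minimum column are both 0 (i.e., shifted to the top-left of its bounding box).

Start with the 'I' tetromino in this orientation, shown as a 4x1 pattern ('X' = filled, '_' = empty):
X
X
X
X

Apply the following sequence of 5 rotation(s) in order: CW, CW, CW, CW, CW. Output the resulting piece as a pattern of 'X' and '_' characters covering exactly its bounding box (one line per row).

Answer: XXXX

Derivation:
Start:
X
X
X
X
After rotation 1 (CW):
XXXX
After rotation 2 (CW):
X
X
X
X
After rotation 3 (CW):
XXXX
After rotation 4 (CW):
X
X
X
X
After rotation 5 (CW):
XXXX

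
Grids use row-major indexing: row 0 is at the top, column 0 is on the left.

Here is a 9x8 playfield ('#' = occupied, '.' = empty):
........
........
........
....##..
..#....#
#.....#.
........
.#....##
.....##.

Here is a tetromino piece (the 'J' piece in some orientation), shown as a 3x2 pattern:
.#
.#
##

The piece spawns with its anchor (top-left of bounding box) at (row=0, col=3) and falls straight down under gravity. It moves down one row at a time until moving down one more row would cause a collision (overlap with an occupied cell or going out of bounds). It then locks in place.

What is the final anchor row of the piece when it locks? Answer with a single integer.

Spawn at (row=0, col=3). Try each row:
  row 0: fits
  row 1: blocked -> lock at row 0

Answer: 0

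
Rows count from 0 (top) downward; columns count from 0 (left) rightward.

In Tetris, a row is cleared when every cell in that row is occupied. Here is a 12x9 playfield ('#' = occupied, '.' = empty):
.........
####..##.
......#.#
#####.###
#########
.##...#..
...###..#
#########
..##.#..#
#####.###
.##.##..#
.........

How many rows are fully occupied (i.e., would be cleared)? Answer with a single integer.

Check each row:
  row 0: 9 empty cells -> not full
  row 1: 3 empty cells -> not full
  row 2: 7 empty cells -> not full
  row 3: 1 empty cell -> not full
  row 4: 0 empty cells -> FULL (clear)
  row 5: 6 empty cells -> not full
  row 6: 5 empty cells -> not full
  row 7: 0 empty cells -> FULL (clear)
  row 8: 5 empty cells -> not full
  row 9: 1 empty cell -> not full
  row 10: 4 empty cells -> not full
  row 11: 9 empty cells -> not full
Total rows cleared: 2

Answer: 2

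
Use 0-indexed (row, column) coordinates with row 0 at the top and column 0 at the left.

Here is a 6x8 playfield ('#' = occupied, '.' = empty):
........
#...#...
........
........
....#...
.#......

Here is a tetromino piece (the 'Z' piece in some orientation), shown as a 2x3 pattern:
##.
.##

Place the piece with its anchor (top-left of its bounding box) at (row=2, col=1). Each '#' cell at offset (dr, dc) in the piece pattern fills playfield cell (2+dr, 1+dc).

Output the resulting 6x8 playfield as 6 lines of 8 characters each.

Fill (2+0,1+0) = (2,1)
Fill (2+0,1+1) = (2,2)
Fill (2+1,1+1) = (3,2)
Fill (2+1,1+2) = (3,3)

Answer: ........
#...#...
.##.....
..##....
....#...
.#......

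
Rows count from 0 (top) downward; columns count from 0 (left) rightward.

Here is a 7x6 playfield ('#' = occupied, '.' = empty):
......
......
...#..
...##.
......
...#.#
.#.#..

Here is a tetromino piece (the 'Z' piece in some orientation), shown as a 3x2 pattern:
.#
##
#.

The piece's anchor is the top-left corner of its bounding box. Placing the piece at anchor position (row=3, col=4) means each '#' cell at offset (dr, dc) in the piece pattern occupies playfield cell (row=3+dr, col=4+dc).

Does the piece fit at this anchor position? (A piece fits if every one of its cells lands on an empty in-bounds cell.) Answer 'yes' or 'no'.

Check each piece cell at anchor (3, 4):
  offset (0,1) -> (3,5): empty -> OK
  offset (1,0) -> (4,4): empty -> OK
  offset (1,1) -> (4,5): empty -> OK
  offset (2,0) -> (5,4): empty -> OK
All cells valid: yes

Answer: yes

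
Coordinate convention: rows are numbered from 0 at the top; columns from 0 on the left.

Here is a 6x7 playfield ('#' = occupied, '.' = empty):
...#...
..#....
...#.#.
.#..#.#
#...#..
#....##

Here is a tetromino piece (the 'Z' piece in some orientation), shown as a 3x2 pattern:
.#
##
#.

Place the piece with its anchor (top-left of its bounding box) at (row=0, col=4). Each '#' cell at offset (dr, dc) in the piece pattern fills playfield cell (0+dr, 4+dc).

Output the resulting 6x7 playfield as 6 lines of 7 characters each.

Fill (0+0,4+1) = (0,5)
Fill (0+1,4+0) = (1,4)
Fill (0+1,4+1) = (1,5)
Fill (0+2,4+0) = (2,4)

Answer: ...#.#.
..#.##.
...###.
.#..#.#
#...#..
#....##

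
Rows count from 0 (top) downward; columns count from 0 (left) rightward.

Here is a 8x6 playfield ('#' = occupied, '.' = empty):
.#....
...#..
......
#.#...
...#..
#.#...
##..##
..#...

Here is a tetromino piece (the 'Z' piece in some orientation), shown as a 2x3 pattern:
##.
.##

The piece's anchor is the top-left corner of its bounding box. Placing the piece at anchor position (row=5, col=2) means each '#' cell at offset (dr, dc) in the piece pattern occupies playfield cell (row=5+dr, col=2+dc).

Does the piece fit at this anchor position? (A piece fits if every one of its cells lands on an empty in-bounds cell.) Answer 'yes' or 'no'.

Answer: no

Derivation:
Check each piece cell at anchor (5, 2):
  offset (0,0) -> (5,2): occupied ('#') -> FAIL
  offset (0,1) -> (5,3): empty -> OK
  offset (1,1) -> (6,3): empty -> OK
  offset (1,2) -> (6,4): occupied ('#') -> FAIL
All cells valid: no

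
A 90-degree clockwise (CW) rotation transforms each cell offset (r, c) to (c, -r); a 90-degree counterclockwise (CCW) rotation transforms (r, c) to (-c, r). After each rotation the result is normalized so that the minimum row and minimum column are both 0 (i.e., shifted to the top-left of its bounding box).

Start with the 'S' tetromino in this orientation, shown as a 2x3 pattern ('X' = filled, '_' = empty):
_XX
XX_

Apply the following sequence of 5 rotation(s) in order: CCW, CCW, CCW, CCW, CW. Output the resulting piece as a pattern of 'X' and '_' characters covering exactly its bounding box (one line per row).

Start:
_XX
XX_
After rotation 1 (CCW):
X_
XX
_X
After rotation 2 (CCW):
_XX
XX_
After rotation 3 (CCW):
X_
XX
_X
After rotation 4 (CCW):
_XX
XX_
After rotation 5 (CW):
X_
XX
_X

Answer: X_
XX
_X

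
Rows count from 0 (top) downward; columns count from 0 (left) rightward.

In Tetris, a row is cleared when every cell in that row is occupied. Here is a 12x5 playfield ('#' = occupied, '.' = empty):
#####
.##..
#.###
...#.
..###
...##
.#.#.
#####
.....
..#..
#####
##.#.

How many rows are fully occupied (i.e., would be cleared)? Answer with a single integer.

Answer: 3

Derivation:
Check each row:
  row 0: 0 empty cells -> FULL (clear)
  row 1: 3 empty cells -> not full
  row 2: 1 empty cell -> not full
  row 3: 4 empty cells -> not full
  row 4: 2 empty cells -> not full
  row 5: 3 empty cells -> not full
  row 6: 3 empty cells -> not full
  row 7: 0 empty cells -> FULL (clear)
  row 8: 5 empty cells -> not full
  row 9: 4 empty cells -> not full
  row 10: 0 empty cells -> FULL (clear)
  row 11: 2 empty cells -> not full
Total rows cleared: 3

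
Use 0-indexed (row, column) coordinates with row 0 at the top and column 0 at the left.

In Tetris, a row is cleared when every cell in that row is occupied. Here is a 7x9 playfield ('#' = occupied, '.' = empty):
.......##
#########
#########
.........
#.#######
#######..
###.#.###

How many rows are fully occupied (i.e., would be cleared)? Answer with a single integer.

Answer: 2

Derivation:
Check each row:
  row 0: 7 empty cells -> not full
  row 1: 0 empty cells -> FULL (clear)
  row 2: 0 empty cells -> FULL (clear)
  row 3: 9 empty cells -> not full
  row 4: 1 empty cell -> not full
  row 5: 2 empty cells -> not full
  row 6: 2 empty cells -> not full
Total rows cleared: 2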